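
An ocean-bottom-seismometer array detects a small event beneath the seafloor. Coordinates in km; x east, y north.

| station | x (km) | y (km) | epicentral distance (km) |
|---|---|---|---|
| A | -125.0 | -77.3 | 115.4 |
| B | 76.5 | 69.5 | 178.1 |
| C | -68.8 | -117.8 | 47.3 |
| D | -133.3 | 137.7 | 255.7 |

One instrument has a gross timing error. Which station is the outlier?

C

Solve using three stations at a time. Using A, B, D (subtract circle equations pairwise → linear system) gives (x, y) ≈ (-9.9, -86.3).
Distances from that point to each station vs reported:
  A: calculated 115.5 vs reported 115.4 → residual 0.1 km
  B: calculated 178.1 vs reported 178.1 → residual 0.0 km
  C: calculated 66.8 vs reported 47.3 → residual 19.5 km
  D: calculated 255.7 vs reported 255.7 → residual 0.0 km
A, B, D are mutually consistent (residuals ≈ 0); C is off by 19.5 km.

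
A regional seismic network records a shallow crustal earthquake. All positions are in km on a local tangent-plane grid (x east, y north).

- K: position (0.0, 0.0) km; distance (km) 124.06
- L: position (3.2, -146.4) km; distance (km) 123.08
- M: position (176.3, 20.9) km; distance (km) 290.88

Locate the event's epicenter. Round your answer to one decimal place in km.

Circle about each station: x² + y² = 124.06²; (x − 3.2)² + (y + 146.4)² = 123.08²; (x − 176.3)² + (y − 20.9)² = 290.88².
Subtracting pairs of circle equations eliminates x²+y² and gives linear equations (the radical axes):
6.4 x − 292.8 y = 21685.40
352.6 x + 41.8 y = -37701.79
Solving the 2×2 system: x ≈ -97.9, y ≈ -76.2 km.

(-97.9, -76.2)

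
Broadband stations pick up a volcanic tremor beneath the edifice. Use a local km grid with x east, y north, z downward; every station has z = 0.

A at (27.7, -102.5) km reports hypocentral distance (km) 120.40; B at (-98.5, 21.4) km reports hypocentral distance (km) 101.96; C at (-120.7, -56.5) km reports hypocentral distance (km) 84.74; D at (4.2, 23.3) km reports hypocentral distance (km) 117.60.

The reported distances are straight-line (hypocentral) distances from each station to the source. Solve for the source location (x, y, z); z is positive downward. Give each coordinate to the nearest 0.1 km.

(-62.5, -51.6, 61.4)

Each station gives a sphere (x−x_i)² + (y−y_i)² + z² = d_i² (stations at z=0).
Subtracting the A sphere from B and C: z² cancels, leaving linear equations in x and y:
-252.4 x + 247.8 y = 2986.99
-296.8 x + 92.0 y = 13802.49
Solving: x ≈ -62.501, y ≈ -51.607 km (keep extra digits for the depth step; rounded: -62.5, -51.6).
Then from the A sphere: z² = 120.40² − (x − 27.7)² − (y + 102.5)² with x = -62.501, y = -51.607, so z ≈ 61.399 ≈ 61.4 km.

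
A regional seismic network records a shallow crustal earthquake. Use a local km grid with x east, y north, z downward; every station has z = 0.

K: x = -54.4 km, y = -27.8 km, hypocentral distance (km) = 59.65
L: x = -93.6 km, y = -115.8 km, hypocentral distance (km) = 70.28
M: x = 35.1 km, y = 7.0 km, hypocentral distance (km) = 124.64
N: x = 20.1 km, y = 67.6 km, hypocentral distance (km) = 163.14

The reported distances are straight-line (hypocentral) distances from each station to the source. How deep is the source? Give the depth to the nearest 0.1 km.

Each station gives a sphere (x−x_i)² + (y−y_i)² + z² = d_i² (stations at z=0).
Subtracting the K sphere from L and M: z² cancels, leaving linear equations in x and y:
-78.4 x − 176.0 y = 17057.24
179.0 x + 69.6 y = -14428.20
Solving: x ≈ -51.912, y ≈ -73.792 km (keep extra digits for the depth step; rounded: -51.9, -73.8).
Then from the K sphere: z² = 59.65² − (x + 54.4)² − (y + 27.8)² with x = -51.912, y = -73.792, so z ≈ 37.903 ≈ 37.9 km.

depth ≈ 37.9 km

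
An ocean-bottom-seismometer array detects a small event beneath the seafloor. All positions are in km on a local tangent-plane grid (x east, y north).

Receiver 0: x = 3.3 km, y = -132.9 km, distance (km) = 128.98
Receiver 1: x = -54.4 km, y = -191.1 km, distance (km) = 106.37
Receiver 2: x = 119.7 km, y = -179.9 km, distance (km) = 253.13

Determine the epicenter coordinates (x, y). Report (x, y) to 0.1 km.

Circle about each station: (x − 3.3)² + (y + 132.9)² = 128.98²; (x + 54.4)² + (y + 191.1)² = 106.37²; (x − 119.7)² + (y + 179.9)² = 253.13².
Subtracting the Receiver 0 equation from the Receiver 1 and Receiver 2 equations removes the quadratic terms:
-115.4 x − 116.4 y = 27126.53
232.8 x − 94.0 y = -18420.16
Solving the 2×2 system: x ≈ -123.7, y ≈ -110.4 km.

x ≈ -123.7 km, y ≈ -110.4 km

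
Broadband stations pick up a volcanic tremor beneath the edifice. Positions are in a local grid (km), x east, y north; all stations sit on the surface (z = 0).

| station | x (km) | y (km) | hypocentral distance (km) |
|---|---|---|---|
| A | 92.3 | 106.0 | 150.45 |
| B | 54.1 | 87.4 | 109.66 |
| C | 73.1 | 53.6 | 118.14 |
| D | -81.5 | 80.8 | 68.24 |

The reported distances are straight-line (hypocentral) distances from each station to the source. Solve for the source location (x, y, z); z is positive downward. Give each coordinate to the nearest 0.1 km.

(-38.8, 41.5, 35.9)

Each station gives a sphere (x−x_i)² + (y−y_i)² + z² = d_i² (stations at z=0).
Subtracting the A sphere from B and C: z² cancels, leaving linear equations in x and y:
-76.4 x − 37.2 y = 1420.17
-38.4 x − 104.8 y = -2860.58
Solving: x ≈ -38.802, y ≈ 41.513 km (keep extra digits for the depth step; rounded: -38.8, 41.5).
Then from the A sphere: z² = 150.45² − (x − 92.3)² − (y − 106.0)² with x = -38.802, y = 41.513, so z ≈ 35.901 ≈ 35.9 km.
Check against D (with the unrounded solution): distance 68.23 ≈ 68.24 km. ✓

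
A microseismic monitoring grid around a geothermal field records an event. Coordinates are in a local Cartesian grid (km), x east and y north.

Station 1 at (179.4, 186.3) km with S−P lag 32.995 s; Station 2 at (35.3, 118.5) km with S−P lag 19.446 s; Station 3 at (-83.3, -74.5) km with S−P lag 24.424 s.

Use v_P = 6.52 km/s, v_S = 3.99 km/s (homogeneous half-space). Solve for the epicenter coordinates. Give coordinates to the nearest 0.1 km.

Distance from S−P lag: d = Δt · v_P v_S / (v_P − v_S) = Δt · (6.52·3.99)/(6.52−3.99) ≈ 10.2825·Δt.
So d_Station 1 = 339.27, d_Station 2 = 199.95, d_Station 3 = 251.14 km.
Circle about each station: (x − 179.4)² + (y − 186.3)² = 339.27²; (x − 35.3)² + (y − 118.5)² = 199.95²; (x + 83.3)² + (y + 74.5)² = 251.14².
Subtracting the Station 1 equation from the Station 2 and Station 3 equations removes the quadratic terms:
-288.2 x − 135.6 y = 23520.42
-525.4 x − 521.6 y = -2370.08
Solving the 2×2 system: x ≈ -159.2, y ≈ 164.9 km.

x ≈ -159.2 km, y ≈ 164.9 km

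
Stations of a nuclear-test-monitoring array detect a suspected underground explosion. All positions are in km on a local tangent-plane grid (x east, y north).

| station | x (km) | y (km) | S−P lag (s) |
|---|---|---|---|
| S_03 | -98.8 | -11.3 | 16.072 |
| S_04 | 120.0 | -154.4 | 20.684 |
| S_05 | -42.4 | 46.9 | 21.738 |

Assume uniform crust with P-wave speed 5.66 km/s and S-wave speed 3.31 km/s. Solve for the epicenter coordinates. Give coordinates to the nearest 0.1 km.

Distance from S−P lag: d = Δt · v_P v_S / (v_P − v_S) = Δt · (5.66·3.31)/(5.66−3.31) ≈ 7.9722·Δt.
So d_S_03 = 128.13, d_S_04 = 164.90, d_S_05 = 173.30 km.
Circle about each station: (x + 98.8)² + (y + 11.3)² = 128.13²; (x − 120.0)² + (y + 154.4)² = 164.90²; (x + 42.4)² + (y − 46.9)² = 173.30².
Subtracting pairs of circle equations eliminates x²+y² and gives linear equations (the radical axes):
437.6 x − 286.2 y = 17575.52
112.8 x + 116.4 y = -19507.35
Solving the 2×2 system: x ≈ -42.5, y ≈ -126.4 km.

(-42.5, -126.4)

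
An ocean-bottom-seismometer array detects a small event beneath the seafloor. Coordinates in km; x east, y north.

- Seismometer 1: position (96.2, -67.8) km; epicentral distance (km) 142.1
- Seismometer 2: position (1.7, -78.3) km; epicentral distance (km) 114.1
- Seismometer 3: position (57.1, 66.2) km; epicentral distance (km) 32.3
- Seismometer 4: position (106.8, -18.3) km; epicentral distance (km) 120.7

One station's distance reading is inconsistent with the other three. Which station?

Solve using three stations at a time. Using Seismometer 1, Seismometer 2, Seismometer 4 (subtract circle equations pairwise → linear system) gives (x, y) ≈ (-1.1, 35.7).
Distances from that point to each station vs reported:
  Seismometer 1: calculated 142.1 vs reported 142.1 → residual 0.0 km
  Seismometer 2: calculated 114.1 vs reported 114.1 → residual 0.0 km
  Seismometer 3: calculated 65.7 vs reported 32.3 → residual 33.4 km
  Seismometer 4: calculated 120.7 vs reported 120.7 → residual 0.0 km
Seismometer 1, Seismometer 2, Seismometer 4 are mutually consistent (residuals ≈ 0); Seismometer 3 is off by 33.4 km.

Seismometer 3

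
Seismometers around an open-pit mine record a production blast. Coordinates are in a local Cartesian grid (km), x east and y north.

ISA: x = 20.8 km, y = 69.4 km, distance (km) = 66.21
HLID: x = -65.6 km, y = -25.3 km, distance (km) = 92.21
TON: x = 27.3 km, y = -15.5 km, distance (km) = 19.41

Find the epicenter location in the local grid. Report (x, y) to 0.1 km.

Circle about each station: (x − 20.8)² + (y − 69.4)² = 66.21²; (x + 65.6)² + (y + 25.3)² = 92.21²; (x − 27.3)² + (y + 15.5)² = 19.41².
Subtracting pairs of circle equations eliminates x²+y² and gives linear equations (the radical axes):
-172.8 x − 189.4 y = -4424.47
13.0 x − 169.8 y = -256.44
Solving the 2×2 system: x ≈ 22.1, y ≈ 3.2 km.

x ≈ 22.1 km, y ≈ 3.2 km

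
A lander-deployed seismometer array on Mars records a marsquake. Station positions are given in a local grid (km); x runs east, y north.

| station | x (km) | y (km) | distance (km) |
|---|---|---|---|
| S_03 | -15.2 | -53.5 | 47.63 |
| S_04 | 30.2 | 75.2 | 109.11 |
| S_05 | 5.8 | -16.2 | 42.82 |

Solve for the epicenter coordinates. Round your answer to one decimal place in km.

-36.7 km east, -11.0 km north

Circle about each station: (x + 15.2)² + (y + 53.5)² = 47.63²; (x − 30.2)² + (y − 75.2)² = 109.11²; (x − 5.8)² + (y + 16.2)² = 42.82².
Subtracting pairs of circle equations eliminates x²+y² and gives linear equations (the radical axes):
90.8 x + 257.4 y = -6162.59
42.0 x + 74.6 y = -2362.15
Solving the 2×2 system: x ≈ -36.7, y ≈ -11.0 km.
Check against S_03 (with the unrounded x, y): √((x + 15.2)²+(y + 53.5)²) = 47.66 ≈ 47.63 km. ✓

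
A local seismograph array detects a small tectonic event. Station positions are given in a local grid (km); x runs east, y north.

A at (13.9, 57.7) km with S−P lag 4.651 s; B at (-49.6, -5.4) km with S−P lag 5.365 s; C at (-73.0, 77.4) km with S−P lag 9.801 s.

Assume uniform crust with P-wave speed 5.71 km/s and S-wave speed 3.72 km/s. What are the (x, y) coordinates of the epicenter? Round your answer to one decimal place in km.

(5.9, 8.7)

Distance from S−P lag: d = Δt · v_P v_S / (v_P − v_S) = Δt · (5.71·3.72)/(5.71−3.72) ≈ 10.6740·Δt.
So d_A = 49.64, d_B = 57.27, d_C = 104.62 km.
Circle about each station: (x − 13.9)² + (y − 57.7)² = 49.64²; (x + 49.6)² + (y + 5.4)² = 57.27²; (x + 73.0)² + (y − 77.4)² = 104.62².
Subtracting pairs of circle equations eliminates x²+y² and gives linear equations (the radical axes):
-127.0 x − 126.2 y = -1848.90
-173.8 x + 39.4 y = -683.95
Solving the 2×2 system: x ≈ 5.9, y ≈ 8.7 km.
Check against A (with the unrounded x, y): √((x − 13.9)²+(y − 57.7)²) = 49.64 ≈ 49.64 km. ✓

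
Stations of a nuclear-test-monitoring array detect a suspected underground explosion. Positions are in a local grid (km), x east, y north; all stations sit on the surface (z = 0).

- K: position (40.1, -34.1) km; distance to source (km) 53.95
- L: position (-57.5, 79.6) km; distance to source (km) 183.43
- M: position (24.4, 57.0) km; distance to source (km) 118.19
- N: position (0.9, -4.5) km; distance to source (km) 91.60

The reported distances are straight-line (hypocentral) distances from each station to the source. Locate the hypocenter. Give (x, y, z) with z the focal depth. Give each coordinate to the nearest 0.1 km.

Each station gives a sphere (x−x_i)² + (y−y_i)² + z² = d_i² (stations at z=0).
Subtracting the K sphere from L and M: z² cancels, leaving linear equations in x and y:
-195.2 x + 227.4 y = -23864.37
-31.4 x + 182.2 y = -9984.73
Solving: x ≈ 73.089, y ≈ -42.205 km (keep extra digits for the depth step; rounded: 73.1, -42.2).
Then from the K sphere: z² = 53.95² − (x − 40.1)² − (y + 34.1)² with x = 73.089, y = -42.205, so z ≈ 41.912 ≈ 41.9 km.

(73.1, -42.2, 41.9)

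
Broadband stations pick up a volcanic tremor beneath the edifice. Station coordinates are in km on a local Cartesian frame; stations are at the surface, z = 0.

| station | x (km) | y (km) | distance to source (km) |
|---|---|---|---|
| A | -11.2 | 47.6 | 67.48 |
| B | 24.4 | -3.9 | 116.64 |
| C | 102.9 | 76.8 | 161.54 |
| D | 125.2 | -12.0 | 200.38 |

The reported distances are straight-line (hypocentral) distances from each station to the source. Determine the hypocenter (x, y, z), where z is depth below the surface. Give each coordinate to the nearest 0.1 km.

(-50.6, 70.2, 49.9)

Each station gives a sphere (x−x_i)² + (y−y_i)² + z² = d_i² (stations at z=0).
Subtracting the A sphere from B and C: z² cancels, leaving linear equations in x and y:
71.2 x − 103.0 y = -10831.97
228.2 x + 58.4 y = -7446.17
Solving: x ≈ -50.593, y ≈ 70.192 km (keep extra digits for the depth step; rounded: -50.6, 70.2).
Then from the A sphere: z² = 67.48² − (x + 11.2)² − (y − 47.6)² with x = -50.593, y = 70.192, so z ≈ 49.913 ≈ 49.9 km.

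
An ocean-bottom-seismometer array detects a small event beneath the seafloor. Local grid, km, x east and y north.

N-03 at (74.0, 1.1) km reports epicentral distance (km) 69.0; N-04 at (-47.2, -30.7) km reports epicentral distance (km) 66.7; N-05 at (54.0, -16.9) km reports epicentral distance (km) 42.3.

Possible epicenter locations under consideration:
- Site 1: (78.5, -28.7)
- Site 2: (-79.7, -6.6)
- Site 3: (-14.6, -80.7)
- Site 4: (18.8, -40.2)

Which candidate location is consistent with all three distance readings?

Site 4

For each candidate, compare |candidate − station| to the reported distance:
Site 1: residuals N-03 38.9, N-04 59.0, N-05 15.1 → max 59.0 km
Site 2: residuals N-03 84.9, N-04 26.2, N-05 91.8 → max 91.8 km
Site 3: residuals N-03 51.6, N-04 7.0, N-05 51.4 → max 51.6 km
Site 4: residuals N-03 0.1, N-04 0.0, N-05 0.1 → max 0.1 km
Only Site 4 has all residuals ≈ 0.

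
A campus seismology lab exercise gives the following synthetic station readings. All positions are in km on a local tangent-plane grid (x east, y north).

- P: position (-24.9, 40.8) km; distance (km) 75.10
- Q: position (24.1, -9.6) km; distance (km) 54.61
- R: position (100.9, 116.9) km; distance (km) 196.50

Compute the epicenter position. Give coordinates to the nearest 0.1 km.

Circle about each station: (x + 24.9)² + (y − 40.8)² = 75.10²; (x − 24.1)² + (y + 9.6)² = 54.61²; (x − 100.9)² + (y − 116.9)² = 196.50².
Subtracting the P equation from the Q and R equations removes the quadratic terms:
98.0 x − 100.8 y = 1046.08
251.6 x + 152.2 y = -11410.47
Solving the 2×2 system: x ≈ -24.6, y ≈ -34.3 km.

x ≈ -24.6 km, y ≈ -34.3 km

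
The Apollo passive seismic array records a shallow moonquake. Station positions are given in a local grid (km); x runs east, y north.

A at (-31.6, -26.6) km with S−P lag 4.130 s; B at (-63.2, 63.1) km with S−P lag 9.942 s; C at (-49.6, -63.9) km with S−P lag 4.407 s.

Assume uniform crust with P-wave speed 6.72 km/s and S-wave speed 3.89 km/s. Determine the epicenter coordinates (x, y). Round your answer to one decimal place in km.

Distance from S−P lag: d = Δt · v_P v_S / (v_P − v_S) = Δt · (6.72·3.89)/(6.72−3.89) ≈ 9.2370·Δt.
So d_A = 38.15, d_B = 91.83, d_C = 40.71 km.
Circle about each station: (x + 31.6)² + (y + 26.6)² = 38.15²; (x + 63.2)² + (y − 63.1)² = 91.83²; (x + 49.6)² + (y + 63.9)² = 40.71².
Subtracting the A equation from the B and C equations removes the quadratic terms:
-63.2 x + 179.4 y = -707.60
-36.0 x − 74.6 y = 4635.37
Solving the 2×2 system: x ≈ -69.7, y ≈ -28.5 km.
Check against A (with the unrounded x, y): √((x + 31.6)²+(y + 26.6)²) = 38.15 ≈ 38.15 km. ✓

-69.7 km east, -28.5 km north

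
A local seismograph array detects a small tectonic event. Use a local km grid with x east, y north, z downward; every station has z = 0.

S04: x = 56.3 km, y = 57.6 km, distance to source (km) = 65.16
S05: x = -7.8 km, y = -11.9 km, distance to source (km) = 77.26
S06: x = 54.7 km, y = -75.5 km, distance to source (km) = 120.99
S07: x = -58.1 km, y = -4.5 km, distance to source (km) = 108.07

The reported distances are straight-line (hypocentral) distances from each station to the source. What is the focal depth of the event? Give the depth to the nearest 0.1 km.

52.8 km

Each station gives a sphere (x−x_i)² + (y−y_i)² + z² = d_i² (stations at z=0).
Subtracting the S04 sphere from S05 and S06: z² cancels, leaving linear equations in x and y:
-128.2 x − 139.0 y = -8008.28
-3.2 x − 266.2 y = -8187.86
Solving: x ≈ 29.502, y ≈ 30.404 km (keep extra digits for the depth step; rounded: 29.5, 30.4).
Then from the S04 sphere: z² = 65.16² − (x − 56.3)² − (y − 57.6)² with x = 29.502, y = 30.404, so z ≈ 52.802 ≈ 52.8 km.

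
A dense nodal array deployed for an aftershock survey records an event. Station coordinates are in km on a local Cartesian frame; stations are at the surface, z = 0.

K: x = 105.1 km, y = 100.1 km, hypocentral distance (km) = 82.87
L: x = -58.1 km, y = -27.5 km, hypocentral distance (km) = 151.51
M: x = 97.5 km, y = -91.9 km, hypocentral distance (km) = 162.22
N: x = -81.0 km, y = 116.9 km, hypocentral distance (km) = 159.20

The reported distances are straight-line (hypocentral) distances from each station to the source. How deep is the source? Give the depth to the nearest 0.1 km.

Each station gives a sphere (x−x_i)² + (y−y_i)² + z² = d_i² (stations at z=0).
Subtracting the K sphere from L and M: z² cancels, leaving linear equations in x and y:
-326.4 x − 255.2 y = -33022.00
-15.2 x − 384.0 y = -22562.05
Solving: x ≈ 56.996, y ≈ 56.499 km (keep extra digits for the depth step; rounded: 57.0, 56.5).
Then from the K sphere: z² = 82.87² − (x − 105.1)² − (y − 100.1)² with x = 56.996, y = 56.499, so z ≈ 51.501 ≈ 51.5 km.
Check against N (with the unrounded solution): distance 159.20 ≈ 159.20 km. ✓

51.5 km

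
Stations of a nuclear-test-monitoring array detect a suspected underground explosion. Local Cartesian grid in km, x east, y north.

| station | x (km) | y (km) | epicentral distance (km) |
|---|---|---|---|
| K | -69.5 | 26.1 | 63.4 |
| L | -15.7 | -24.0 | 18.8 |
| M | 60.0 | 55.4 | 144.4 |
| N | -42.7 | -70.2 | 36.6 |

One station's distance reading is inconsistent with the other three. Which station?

L

Solve using three stations at a time. Using K, M, N (subtract circle equations pairwise → linear system) gives (x, y) ≈ (-52.6, -35.0).
Distances from that point to each station vs reported:
  K: calculated 63.4 vs reported 63.4 → residual 0.0 km
  L: calculated 38.5 vs reported 18.8 → residual 19.7 km
  M: calculated 144.4 vs reported 144.4 → residual 0.0 km
  N: calculated 36.6 vs reported 36.6 → residual 0.0 km
K, M, N are mutually consistent (residuals ≈ 0); L is off by 19.7 km.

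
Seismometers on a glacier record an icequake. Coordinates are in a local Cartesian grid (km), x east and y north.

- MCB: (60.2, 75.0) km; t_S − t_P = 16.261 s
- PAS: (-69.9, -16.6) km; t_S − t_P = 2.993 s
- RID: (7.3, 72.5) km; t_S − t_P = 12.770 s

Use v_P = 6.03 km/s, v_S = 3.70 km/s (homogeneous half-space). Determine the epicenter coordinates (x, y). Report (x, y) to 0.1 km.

(-48.9, -36.1)

Distance from S−P lag: d = Δt · v_P v_S / (v_P − v_S) = Δt · (6.03·3.70)/(6.03−3.70) ≈ 9.5755·Δt.
So d_MCB = 155.71, d_PAS = 28.66, d_RID = 122.28 km.
Circle about each station: (x − 60.2)² + (y − 75.0)² = 155.71²; (x + 69.9)² + (y + 16.6)² = 28.66²; (x − 7.3)² + (y − 72.5)² = 122.28².
Subtracting pairs of circle equations eliminates x²+y² and gives linear equations (the radical axes):
-260.2 x − 183.2 y = 19336.74
-105.8 x − 5.0 y = 5353.71
Solving the 2×2 system: x ≈ -48.9, y ≈ -36.1 km.
Check against MCB (with the unrounded x, y): √((x − 60.2)²+(y − 75.0)²) = 155.71 ≈ 155.71 km. ✓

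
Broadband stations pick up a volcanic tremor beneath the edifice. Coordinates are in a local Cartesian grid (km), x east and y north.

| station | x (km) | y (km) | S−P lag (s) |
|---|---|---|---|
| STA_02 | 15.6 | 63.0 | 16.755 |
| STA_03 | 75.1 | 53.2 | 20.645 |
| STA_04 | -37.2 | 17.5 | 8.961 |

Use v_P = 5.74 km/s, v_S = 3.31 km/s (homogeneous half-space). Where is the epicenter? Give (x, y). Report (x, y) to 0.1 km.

(-47.5, -51.8)

Distance from S−P lag: d = Δt · v_P v_S / (v_P − v_S) = Δt · (5.74·3.31)/(5.74−3.31) ≈ 7.8187·Δt.
So d_STA_02 = 131.00, d_STA_03 = 161.42, d_STA_04 = 70.06 km.
Circle about each station: (x − 15.6)² + (y − 63.0)² = 131.00²; (x − 75.1)² + (y − 53.2)² = 161.42²; (x + 37.2)² + (y − 17.5)² = 70.06².
Subtracting the STA_02 equation from the STA_03 and STA_04 equations removes the quadratic terms:
119.0 x − 19.6 y = -4637.53
-105.6 x − 91.0 y = 9730.33
Solving the 2×2 system: x ≈ -47.5, y ≈ -51.8 km.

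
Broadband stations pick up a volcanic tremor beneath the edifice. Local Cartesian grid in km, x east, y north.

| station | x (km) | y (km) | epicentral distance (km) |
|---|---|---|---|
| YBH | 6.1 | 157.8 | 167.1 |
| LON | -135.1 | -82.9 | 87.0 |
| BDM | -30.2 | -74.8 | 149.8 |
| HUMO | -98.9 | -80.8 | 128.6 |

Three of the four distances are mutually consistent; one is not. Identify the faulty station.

LON

Solve using three stations at a time. Using YBH, BDM, HUMO (subtract circle equations pairwise → linear system) gives (x, y) ≈ (-118.3, 46.3).
Distances from that point to each station vs reported:
  YBH: calculated 167.1 vs reported 167.1 → residual 0.0 km
  LON: calculated 130.3 vs reported 87.0 → residual 43.3 km
  BDM: calculated 149.8 vs reported 149.8 → residual 0.0 km
  HUMO: calculated 128.6 vs reported 128.6 → residual 0.0 km
YBH, BDM, HUMO are mutually consistent (residuals ≈ 0); LON is off by 43.3 km.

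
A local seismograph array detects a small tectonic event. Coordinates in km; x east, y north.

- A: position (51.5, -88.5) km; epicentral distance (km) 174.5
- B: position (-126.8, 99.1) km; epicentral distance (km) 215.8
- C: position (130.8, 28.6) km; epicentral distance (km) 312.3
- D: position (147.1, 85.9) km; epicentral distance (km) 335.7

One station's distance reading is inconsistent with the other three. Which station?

C

Solve using three stations at a time. Using A, B, D (subtract circle equations pairwise → linear system) gives (x, y) ≈ (-120.6, -116.5).
Distances from that point to each station vs reported:
  A: calculated 174.4 vs reported 174.5 → residual 0.1 km
  B: calculated 215.7 vs reported 215.8 → residual 0.1 km
  C: calculated 290.3 vs reported 312.3 → residual 22.0 km
  D: calculated 335.6 vs reported 335.7 → residual 0.1 km
A, B, D are mutually consistent (residuals ≈ 0); C is off by 22.0 km.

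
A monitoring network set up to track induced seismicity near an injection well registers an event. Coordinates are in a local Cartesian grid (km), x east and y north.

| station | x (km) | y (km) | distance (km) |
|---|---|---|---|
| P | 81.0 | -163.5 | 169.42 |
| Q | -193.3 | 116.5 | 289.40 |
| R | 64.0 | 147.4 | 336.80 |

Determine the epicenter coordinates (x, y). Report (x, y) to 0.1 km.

Circle about each station: (x − 81.0)² + (y + 163.5)² = 169.42²; (x + 193.3)² + (y − 116.5)² = 289.40²; (x − 64.0)² + (y − 147.4)² = 336.80².
Subtracting the P equation from the Q and R equations removes the quadratic terms:
-548.6 x + 560.0 y = -37405.33
-34.0 x + 621.8 y = -92201.59
Solving the 2×2 system: x ≈ -88.1, y ≈ -153.1 km.
Check against P (with the unrounded x, y): √((x − 81.0)²+(y + 163.5)²) = 169.42 ≈ 169.42 km. ✓

x ≈ -88.1 km, y ≈ -153.1 km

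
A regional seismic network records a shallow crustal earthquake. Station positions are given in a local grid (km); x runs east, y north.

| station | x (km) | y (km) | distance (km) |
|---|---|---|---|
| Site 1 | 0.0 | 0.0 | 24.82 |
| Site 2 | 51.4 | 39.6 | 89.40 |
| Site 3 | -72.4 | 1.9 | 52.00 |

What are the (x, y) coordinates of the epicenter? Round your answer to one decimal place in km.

Circle about each station: x² + y² = 24.82²; (x − 51.4)² + (y − 39.6)² = 89.40²; (x + 72.4)² + (y − 1.9)² = 52.00².
Subtracting the Site 1 equation from the Site 2 and Site 3 equations removes the quadratic terms:
102.8 x + 79.2 y = -3166.21
-144.8 x + 3.8 y = 3157.40
Solving the 2×2 system: x ≈ -22.1, y ≈ -11.3 km.

-22.1 km east, -11.3 km north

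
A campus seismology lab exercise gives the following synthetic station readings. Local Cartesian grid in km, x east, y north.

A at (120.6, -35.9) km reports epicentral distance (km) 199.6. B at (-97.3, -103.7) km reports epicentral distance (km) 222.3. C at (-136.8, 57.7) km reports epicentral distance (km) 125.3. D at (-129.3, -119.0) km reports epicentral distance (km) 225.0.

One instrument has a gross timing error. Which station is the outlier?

D

Solve using three stations at a time. Using A, B, C (subtract circle equations pairwise → linear system) gives (x, y) ≈ (-20.8, 105.0).
Distances from that point to each station vs reported:
  A: calculated 199.6 vs reported 199.6 → residual 0.0 km
  B: calculated 222.3 vs reported 222.3 → residual 0.0 km
  C: calculated 125.3 vs reported 125.3 → residual 0.0 km
  D: calculated 248.9 vs reported 225.0 → residual 23.9 km
A, B, C are mutually consistent (residuals ≈ 0); D is off by 23.9 km.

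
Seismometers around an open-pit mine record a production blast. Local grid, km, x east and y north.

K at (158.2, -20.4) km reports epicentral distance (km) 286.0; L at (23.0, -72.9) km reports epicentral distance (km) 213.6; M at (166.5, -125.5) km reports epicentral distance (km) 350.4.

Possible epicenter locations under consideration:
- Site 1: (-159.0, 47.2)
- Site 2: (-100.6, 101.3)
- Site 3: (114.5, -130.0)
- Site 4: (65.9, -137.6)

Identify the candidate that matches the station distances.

For each candidate, compare |candidate − station| to the reported distance:
Site 1: residuals K 38.3, L 4.5, M 18.1 → max 38.3 km
Site 2: residuals K 0.0, L 0.0, M 0.0 → max 0.0 km
Site 3: residuals K 168.0, L 105.7, M 298.2 → max 298.2 km
Site 4: residuals K 136.8, L 136.0, M 249.1 → max 249.1 km
Only Site 2 has all residuals ≈ 0.

Site 2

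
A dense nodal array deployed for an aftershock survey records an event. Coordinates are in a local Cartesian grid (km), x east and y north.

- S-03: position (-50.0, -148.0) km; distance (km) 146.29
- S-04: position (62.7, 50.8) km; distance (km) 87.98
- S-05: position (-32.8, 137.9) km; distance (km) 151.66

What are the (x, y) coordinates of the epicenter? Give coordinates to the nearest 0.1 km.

x ≈ -0.6 km, y ≈ -10.3 km

Circle about each station: (x + 50.0)² + (y + 148.0)² = 146.29²; (x − 62.7)² + (y − 50.8)² = 87.98²; (x + 32.8)² + (y − 137.9)² = 151.66².
Subtracting the S-03 equation from the S-04 and S-05 equations removes the quadratic terms:
225.4 x + 397.6 y = -4231.79
34.4 x + 571.8 y = -5911.74
Solving the 2×2 system: x ≈ -0.6, y ≈ -10.3 km.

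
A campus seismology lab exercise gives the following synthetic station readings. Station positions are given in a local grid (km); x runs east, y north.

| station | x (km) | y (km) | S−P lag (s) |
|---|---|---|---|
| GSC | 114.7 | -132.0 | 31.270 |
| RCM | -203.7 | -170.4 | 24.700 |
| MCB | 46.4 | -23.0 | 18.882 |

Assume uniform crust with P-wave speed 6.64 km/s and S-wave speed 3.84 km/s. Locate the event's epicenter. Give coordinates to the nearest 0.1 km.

x ≈ -115.0 km, y ≈ 36.3 km

Distance from S−P lag: d = Δt · v_P v_S / (v_P − v_S) = Δt · (6.64·3.84)/(6.64−3.84) ≈ 9.1063·Δt.
So d_GSC = 284.75, d_RCM = 224.93, d_MCB = 171.94 km.
Circle about each station: (x − 114.7)² + (y + 132.0)² = 284.75²; (x + 203.7)² + (y + 170.4)² = 224.93²; (x − 46.4)² + (y + 23.0)² = 171.94².
Subtracting the GSC equation from the RCM and MCB equations removes the quadratic terms:
-636.8 x − 76.8 y = 70438.82
-136.6 x + 218.0 y = 23621.07
Solving the 2×2 system: x ≈ -115.0, y ≈ 36.3 km.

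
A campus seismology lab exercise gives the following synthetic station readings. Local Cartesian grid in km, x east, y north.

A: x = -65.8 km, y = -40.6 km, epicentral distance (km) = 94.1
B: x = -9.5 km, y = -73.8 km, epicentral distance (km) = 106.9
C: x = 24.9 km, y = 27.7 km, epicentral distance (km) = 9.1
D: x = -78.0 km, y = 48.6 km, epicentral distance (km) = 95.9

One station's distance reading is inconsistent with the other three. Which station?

A

Solve using three stations at a time. Using B, C, D (subtract circle equations pairwise → linear system) gives (x, y) ≈ (16.1, 30.0).
Distances from that point to each station vs reported:
  A: calculated 108.1 vs reported 94.1 → residual 14.0 km
  B: calculated 106.9 vs reported 106.9 → residual 0.0 km
  C: calculated 9.1 vs reported 9.1 → residual 0.0 km
  D: calculated 95.9 vs reported 95.9 → residual 0.0 km
B, C, D are mutually consistent (residuals ≈ 0); A is off by 14.0 km.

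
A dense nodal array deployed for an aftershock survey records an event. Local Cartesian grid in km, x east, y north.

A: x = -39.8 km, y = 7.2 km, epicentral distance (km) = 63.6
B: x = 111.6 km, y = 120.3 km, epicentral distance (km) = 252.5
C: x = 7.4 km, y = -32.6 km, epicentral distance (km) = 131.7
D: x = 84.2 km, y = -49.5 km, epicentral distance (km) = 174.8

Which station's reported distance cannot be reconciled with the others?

Solve using three stations at a time. Using A, B, D (subtract circle equations pairwise → linear system) gives (x, y) ≈ (-89.7, -32.1).
Distances from that point to each station vs reported:
  A: calculated 63.5 vs reported 63.6 → residual 0.1 km
  B: calculated 252.5 vs reported 252.5 → residual 0.0 km
  C: calculated 97.1 vs reported 131.7 → residual 34.6 km
  D: calculated 174.8 vs reported 174.8 → residual 0.0 km
A, B, D are mutually consistent (residuals ≈ 0); C is off by 34.6 km.

C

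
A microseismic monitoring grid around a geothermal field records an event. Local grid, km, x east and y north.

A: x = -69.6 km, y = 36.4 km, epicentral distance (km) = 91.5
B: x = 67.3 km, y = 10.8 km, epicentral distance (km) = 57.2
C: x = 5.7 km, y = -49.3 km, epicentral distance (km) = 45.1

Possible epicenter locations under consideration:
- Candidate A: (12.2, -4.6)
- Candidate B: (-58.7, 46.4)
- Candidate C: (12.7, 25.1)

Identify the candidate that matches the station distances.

Candidate A

For each candidate, compare |candidate − station| to the reported distance:
Candidate A: residuals A 0.0, B 0.0, C 0.1 → max 0.1 km
Candidate B: residuals A 76.7, B 73.7, C 70.3 → max 76.7 km
Candidate C: residuals A 8.4, B 0.8, C 29.6 → max 29.6 km
Only Candidate A has all residuals ≈ 0.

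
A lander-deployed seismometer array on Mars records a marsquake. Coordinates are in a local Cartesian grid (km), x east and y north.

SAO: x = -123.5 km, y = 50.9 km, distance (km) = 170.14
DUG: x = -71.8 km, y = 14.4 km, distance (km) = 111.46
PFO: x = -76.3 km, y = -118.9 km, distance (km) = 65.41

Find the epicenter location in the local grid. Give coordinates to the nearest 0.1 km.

-20.6 km east, -84.6 km north

Circle about each station: (x + 123.5)² + (y − 50.9)² = 170.14²; (x + 71.8)² + (y − 14.4)² = 111.46²; (x + 76.3)² + (y + 118.9)² = 65.41².
Subtracting the SAO equation from the DUG and PFO equations removes the quadratic terms:
103.4 x − 73.0 y = 4043.83
94.4 x − 339.6 y = 26784.99
Solving the 2×2 system: x ≈ -20.6, y ≈ -84.6 km.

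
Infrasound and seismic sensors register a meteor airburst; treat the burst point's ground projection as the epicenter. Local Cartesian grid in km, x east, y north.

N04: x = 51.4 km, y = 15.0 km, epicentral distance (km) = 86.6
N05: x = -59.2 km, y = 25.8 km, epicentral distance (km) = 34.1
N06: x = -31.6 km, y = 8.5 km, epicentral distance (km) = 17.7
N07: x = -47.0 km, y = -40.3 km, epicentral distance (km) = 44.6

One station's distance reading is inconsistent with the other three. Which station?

Solve using three stations at a time. Using N04, N05, N07 (subtract circle equations pairwise → linear system) gives (x, y) ≈ (-34.3, 2.5).
Distances from that point to each station vs reported:
  N04: calculated 86.6 vs reported 86.6 → residual 0.0 km
  N05: calculated 34.1 vs reported 34.1 → residual 0.0 km
  N06: calculated 6.6 vs reported 17.7 → residual 11.1 km
  N07: calculated 44.6 vs reported 44.6 → residual 0.0 km
N04, N05, N07 are mutually consistent (residuals ≈ 0); N06 is off by 11.1 km.

N06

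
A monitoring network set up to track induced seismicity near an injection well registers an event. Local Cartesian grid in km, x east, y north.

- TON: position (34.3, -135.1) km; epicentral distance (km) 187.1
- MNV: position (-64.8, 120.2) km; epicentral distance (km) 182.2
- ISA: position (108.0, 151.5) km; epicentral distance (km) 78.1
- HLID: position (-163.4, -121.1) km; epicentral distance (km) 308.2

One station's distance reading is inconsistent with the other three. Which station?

ISA

Solve using three stations at a time. Using TON, MNV, HLID (subtract circle equations pairwise → linear system) gives (x, y) ≈ (99.1, 40.5).
Distances from that point to each station vs reported:
  TON: calculated 187.1 vs reported 187.1 → residual 0.0 km
  MNV: calculated 182.2 vs reported 182.2 → residual 0.0 km
  ISA: calculated 111.4 vs reported 78.1 → residual 33.3 km
  HLID: calculated 308.2 vs reported 308.2 → residual 0.0 km
TON, MNV, HLID are mutually consistent (residuals ≈ 0); ISA is off by 33.3 km.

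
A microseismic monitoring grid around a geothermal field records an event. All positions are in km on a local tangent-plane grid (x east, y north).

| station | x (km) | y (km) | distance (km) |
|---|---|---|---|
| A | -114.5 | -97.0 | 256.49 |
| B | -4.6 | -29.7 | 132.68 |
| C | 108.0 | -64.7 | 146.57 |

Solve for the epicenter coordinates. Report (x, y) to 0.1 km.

Circle about each station: (x + 114.5)² + (y + 97.0)² = 256.49²; (x + 4.6)² + (y + 29.7)² = 132.68²; (x − 108.0)² + (y + 64.7)² = 146.57².
Subtracting the A equation from the B and C equations removes the quadratic terms:
219.8 x + 134.6 y = 26567.14
445.0 x + 64.6 y = 37635.20
Solving the 2×2 system: x ≈ 73.3, y ≈ 77.7 km.
Check against A (with the unrounded x, y): √((x + 114.5)²+(y + 97.0)²) = 256.48 ≈ 256.49 km. ✓

(73.3, 77.7)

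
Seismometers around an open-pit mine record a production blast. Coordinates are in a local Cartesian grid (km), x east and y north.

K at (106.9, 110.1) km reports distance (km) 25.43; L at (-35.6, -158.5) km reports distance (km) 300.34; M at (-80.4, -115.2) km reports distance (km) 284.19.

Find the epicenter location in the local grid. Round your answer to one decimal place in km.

Circle about each station: (x − 106.9)² + (y − 110.1)² = 25.43²; (x + 35.6)² + (y + 158.5)² = 300.34²; (x + 80.4)² + (y + 115.2)² = 284.19².
Subtracting the K equation from the L and M equations removes the quadratic terms:
-285.0 x − 537.2 y = -86717.44
-374.6 x − 450.6 y = -83931.69
Solving the 2×2 system: x ≈ 82.6, y ≈ 117.6 km.
Check against K (with the unrounded x, y): √((x − 106.9)²+(y − 110.1)²) = 25.45 ≈ 25.43 km. ✓

(82.6, 117.6)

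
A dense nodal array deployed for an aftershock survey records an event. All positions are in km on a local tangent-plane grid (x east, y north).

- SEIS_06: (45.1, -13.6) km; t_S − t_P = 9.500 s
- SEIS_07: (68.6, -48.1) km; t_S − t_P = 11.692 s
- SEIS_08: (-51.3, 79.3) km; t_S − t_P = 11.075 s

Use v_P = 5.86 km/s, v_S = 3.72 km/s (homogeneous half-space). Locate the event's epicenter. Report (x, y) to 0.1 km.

x ≈ -49.6 km, y ≈ -33.5 km

Distance from S−P lag: d = Δt · v_P v_S / (v_P − v_S) = Δt · (5.86·3.72)/(5.86−3.72) ≈ 10.1865·Δt.
So d_SEIS_06 = 96.77, d_SEIS_07 = 119.10, d_SEIS_08 = 112.82 km.
Circle about each station: (x − 45.1)² + (y + 13.6)² = 96.77²; (x − 68.6)² + (y + 48.1)² = 119.10²; (x + 51.3)² + (y − 79.3)² = 112.82².
Subtracting the SEIS_06 equation from the SEIS_07 and SEIS_08 equations removes the quadratic terms:
47.0 x − 69.0 y = -19.78
-192.8 x + 185.8 y = 3337.29
Solving the 2×2 system: x ≈ -49.6, y ≈ -33.5 km.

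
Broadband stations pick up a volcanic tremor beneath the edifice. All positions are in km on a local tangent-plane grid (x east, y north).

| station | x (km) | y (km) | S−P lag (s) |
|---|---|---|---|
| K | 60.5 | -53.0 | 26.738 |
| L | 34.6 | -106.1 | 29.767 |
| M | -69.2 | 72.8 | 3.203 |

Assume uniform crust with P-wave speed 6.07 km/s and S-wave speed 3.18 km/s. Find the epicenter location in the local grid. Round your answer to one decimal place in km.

-81.5 km east, 55.3 km north

Distance from S−P lag: d = Δt · v_P v_S / (v_P − v_S) = Δt · (6.07·3.18)/(6.07−3.18) ≈ 6.6791·Δt.
So d_K = 178.59, d_L = 198.82, d_M = 21.39 km.
Circle about each station: (x − 60.5)² + (y + 53.0)² = 178.59²; (x − 34.6)² + (y + 106.1)² = 198.82²; (x + 69.2)² + (y − 72.8)² = 21.39².
Subtracting pairs of circle equations eliminates x²+y² and gives linear equations (the radical axes):
-51.8 x − 106.2 y = -1649.88
-259.4 x + 251.6 y = 35056.09
Solving the 2×2 system: x ≈ -81.5, y ≈ 55.3 km.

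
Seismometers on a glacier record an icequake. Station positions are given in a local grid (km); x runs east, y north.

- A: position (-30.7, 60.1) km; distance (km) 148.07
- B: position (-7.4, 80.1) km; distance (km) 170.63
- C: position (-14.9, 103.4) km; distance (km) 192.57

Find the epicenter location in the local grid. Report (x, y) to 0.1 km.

Circle about each station: (x + 30.7)² + (y − 60.1)² = 148.07²; (x + 7.4)² + (y − 80.1)² = 170.63²; (x + 14.9)² + (y − 103.4)² = 192.57².
Subtracting pairs of circle equations eliminates x²+y² and gives linear equations (the radical axes):
46.6 x + 40.0 y = -5273.60
31.6 x + 86.6 y = -8799.41
Solving the 2×2 system: x ≈ -37.8, y ≈ -87.8 km.

(-37.8, -87.8)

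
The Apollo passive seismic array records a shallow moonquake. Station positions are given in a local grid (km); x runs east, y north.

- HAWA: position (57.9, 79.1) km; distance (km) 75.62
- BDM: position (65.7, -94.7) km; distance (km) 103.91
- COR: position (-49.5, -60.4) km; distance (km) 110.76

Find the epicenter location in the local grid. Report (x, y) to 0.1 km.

(39.3, 5.8)

Circle about each station: (x − 57.9)² + (y − 79.1)² = 75.62²; (x − 65.7)² + (y + 94.7)² = 103.91²; (x + 49.5)² + (y + 60.4)² = 110.76².
Subtracting pairs of circle equations eliminates x²+y² and gives linear equations (the radical axes):
15.6 x − 347.6 y = -1403.54
-214.8 x − 279.0 y = -10060.20
Solving the 2×2 system: x ≈ 39.3, y ≈ 5.8 km.
Check against HAWA (with the unrounded x, y): √((x − 57.9)²+(y − 79.1)²) = 75.62 ≈ 75.62 km. ✓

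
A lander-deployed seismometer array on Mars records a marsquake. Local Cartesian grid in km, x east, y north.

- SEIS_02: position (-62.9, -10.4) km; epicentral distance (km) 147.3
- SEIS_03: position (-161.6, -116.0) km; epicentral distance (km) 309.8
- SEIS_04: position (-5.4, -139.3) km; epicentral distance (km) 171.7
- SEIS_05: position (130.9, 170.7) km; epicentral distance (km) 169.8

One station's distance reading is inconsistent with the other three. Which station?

SEIS_03

Solve using three stations at a time. Using SEIS_02, SEIS_04, SEIS_05 (subtract circle equations pairwise → linear system) gives (x, y) ≈ (83.3, 7.7).
Distances from that point to each station vs reported:
  SEIS_02: calculated 147.3 vs reported 147.3 → residual 0.0 km
  SEIS_03: calculated 274.4 vs reported 309.8 → residual 35.4 km
  SEIS_04: calculated 171.7 vs reported 171.7 → residual 0.0 km
  SEIS_05: calculated 169.8 vs reported 169.8 → residual 0.0 km
SEIS_02, SEIS_04, SEIS_05 are mutually consistent (residuals ≈ 0); SEIS_03 is off by 35.4 km.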